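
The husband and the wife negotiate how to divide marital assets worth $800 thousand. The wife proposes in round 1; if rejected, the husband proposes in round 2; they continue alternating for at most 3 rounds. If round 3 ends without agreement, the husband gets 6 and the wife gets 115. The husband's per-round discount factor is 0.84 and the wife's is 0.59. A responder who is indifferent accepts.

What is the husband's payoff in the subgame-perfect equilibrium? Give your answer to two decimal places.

278.49

Solve by backward induction from round 3.
Round 3 (the wife proposes): the husband gets 6 if talks fail, so the wife offers 6 and keeps 794.
Round 2 (the husband proposes): the wife can get 794 next round, worth 0.59 × 794 = 468.46 now; the husband offers that and keeps 331.54.
Round 1 (the wife proposes): the husband can get 331.54 next round, worth 0.84 × 331.54 = 278.4936 now, so the wife offers 278.4936, keeping 521.5064.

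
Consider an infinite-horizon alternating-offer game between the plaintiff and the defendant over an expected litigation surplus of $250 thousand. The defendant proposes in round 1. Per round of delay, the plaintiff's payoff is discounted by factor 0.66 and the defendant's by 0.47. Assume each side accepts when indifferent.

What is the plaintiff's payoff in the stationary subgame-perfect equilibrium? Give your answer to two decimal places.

When the defendant proposes, the plaintiff accepts any offer worth at least 0.66 times what the plaintiff would get by proposing next round; and vice versa.
This gives x = 250 − 0.66y and y = 250 − 0.47x, where x and y are each side's share when it proposes.
Hence (1 − 0.66·0.47)x = 250(1 − 0.66), i.e. 0.6898·x = 85.
x ≈ 123.2241; the plaintiff's share is 250 − x ≈ 126.7759.

126.78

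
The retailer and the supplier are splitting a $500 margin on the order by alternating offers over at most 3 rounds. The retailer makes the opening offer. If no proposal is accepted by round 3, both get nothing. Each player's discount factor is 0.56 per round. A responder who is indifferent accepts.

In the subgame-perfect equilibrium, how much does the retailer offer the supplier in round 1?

123.2

Solve by backward induction from round 3.
Round 3 (the retailer proposes): rejection yields 0 for the supplier; the retailer offers 0 and keeps 500.
Round 2 (the supplier proposes): the retailer can get 500 next round, worth 0.56 × 500 = 280 now, so the supplier offers 280, keeping 220.
Round 1 (the retailer proposes): the supplier can get 220 next round, worth 0.56 × 220 = 123.2 now, so the retailer offers 123.2, keeping 376.8.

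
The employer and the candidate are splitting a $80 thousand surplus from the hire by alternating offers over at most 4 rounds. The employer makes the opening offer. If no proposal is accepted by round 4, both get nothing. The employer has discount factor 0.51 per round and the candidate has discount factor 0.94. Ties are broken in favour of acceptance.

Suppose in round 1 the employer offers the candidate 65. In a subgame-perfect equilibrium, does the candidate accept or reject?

Reject

Round 4 (the candidate proposes): rejection yields 0 for the employer; the candidate offers 0 and keeps 80.
Round 3 (the employer proposes): the candidate can get 80 next round, worth 0.94 × 80 = 75.2 now. The employer offers 75.2 and keeps 80 − 75.2 = 4.8.
Round 2 (the candidate proposes): the employer can get 4.8 next round, worth 0.51 × 4.8 = 2.448 now, so the candidate offers 2.448, keeping 77.552.
So by rejecting in round 1, the candidate gets 77.552 next round, worth 0.94 × 77.552 = 72.89888 now.
Offer 65 < 72.89888, so the candidate rejects.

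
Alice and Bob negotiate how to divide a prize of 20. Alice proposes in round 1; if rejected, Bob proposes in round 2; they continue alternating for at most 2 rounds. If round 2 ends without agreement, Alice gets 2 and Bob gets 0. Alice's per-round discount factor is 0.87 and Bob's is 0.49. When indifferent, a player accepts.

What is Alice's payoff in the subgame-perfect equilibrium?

Round 2 (Bob proposes): Alice gets 2 if talks fail, so Bob offers 2 and keeps 18.
Round 1 (Alice proposes): Bob can get 18 next round, worth 0.49 × 18 = 8.82 now. Alice offers 8.82 and keeps 20 − 8.82 = 11.18.

11.18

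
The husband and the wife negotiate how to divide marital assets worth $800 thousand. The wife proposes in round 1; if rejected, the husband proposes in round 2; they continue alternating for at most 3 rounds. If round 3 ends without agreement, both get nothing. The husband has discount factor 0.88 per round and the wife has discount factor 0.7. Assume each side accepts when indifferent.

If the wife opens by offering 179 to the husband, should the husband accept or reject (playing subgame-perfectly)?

Reject

Round 3 (the wife proposes): the husband will accept anything ≥ 0, so the wife offers 0 and keeps 800.
Round 2 (the husband proposes): the wife can get 800 next round, worth 0.7 × 800 = 560 now. The husband offers 560 and keeps 800 − 560 = 240.
So by rejecting in round 1, the husband gets 240 next round, worth 0.88 × 240 = 211.2 now.
Offer 179 < 211.2, so the husband rejects.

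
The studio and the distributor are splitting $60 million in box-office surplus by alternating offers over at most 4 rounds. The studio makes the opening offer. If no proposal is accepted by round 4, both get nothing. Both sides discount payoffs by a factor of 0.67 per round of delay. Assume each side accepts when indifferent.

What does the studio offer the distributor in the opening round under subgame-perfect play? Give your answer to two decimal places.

Solve by backward induction from round 4.
Round 4 (the distributor proposes): rejection yields 0 for the studio; the distributor offers 0 and keeps 60.
Round 3 (the studio proposes): the distributor can get 60 next round, worth 0.67 × 60 = 40.2 now, so the studio offers 40.2, keeping 19.8.
Round 2 (the distributor proposes): the studio can get 19.8 next round, worth 0.67 × 19.8 = 13.266 now, so the distributor offers 13.266, keeping 46.734.
Round 1 (the studio proposes): the distributor can get 46.734 next round, worth 0.67 × 46.734 = 31.31178 now. The studio offers 31.31178 and keeps 60 − 31.31178 = 28.68822.

31.31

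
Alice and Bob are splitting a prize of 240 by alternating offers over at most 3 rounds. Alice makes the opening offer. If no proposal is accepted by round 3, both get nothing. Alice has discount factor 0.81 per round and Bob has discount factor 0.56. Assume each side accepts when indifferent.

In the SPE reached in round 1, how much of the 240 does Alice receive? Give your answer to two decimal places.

214.46

Round 3 (Alice proposes): rejection yields 0 for Bob; Alice offers 0 and keeps 240.
Round 2 (Bob proposes): Alice can get 240 next round, worth 0.81 × 240 = 194.4 now. Bob offers 194.4 and keeps 240 − 194.4 = 45.6.
Round 1 (Alice proposes): Bob can get 45.6 next round, worth 0.56 × 45.6 = 25.536 now. Alice offers 25.536 and keeps 240 − 25.536 = 214.464.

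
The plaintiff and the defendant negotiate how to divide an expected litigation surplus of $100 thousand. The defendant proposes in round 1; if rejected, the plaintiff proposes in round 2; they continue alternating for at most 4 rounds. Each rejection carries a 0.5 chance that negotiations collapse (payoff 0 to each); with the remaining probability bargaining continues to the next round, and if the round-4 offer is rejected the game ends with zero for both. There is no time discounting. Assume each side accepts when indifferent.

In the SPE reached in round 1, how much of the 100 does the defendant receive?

62.5

Round 4 (the plaintiff proposes): rejection yields 0 for the defendant; the plaintiff offers 0 and keeps 100.
Round 3 (the defendant proposes): rejecting gives the plaintiff an expected 0.5 × 100 = 50, so the defendant offers 50, keeping 50.
Round 2 (the plaintiff proposes): rejecting gives the defendant an expected 0.5 × 50 = 25; the plaintiff offers that and keeps 75.
Round 1 (the defendant proposes): rejecting gives the plaintiff an expected 0.5 × 75 = 37.5; the defendant offers that and keeps 62.5.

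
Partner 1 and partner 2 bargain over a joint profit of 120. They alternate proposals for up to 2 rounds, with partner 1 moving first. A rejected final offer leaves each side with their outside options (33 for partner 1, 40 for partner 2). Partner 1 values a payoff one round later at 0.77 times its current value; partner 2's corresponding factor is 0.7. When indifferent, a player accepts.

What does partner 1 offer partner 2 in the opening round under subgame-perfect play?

60.9

Round 2 (partner 2 proposes): partner 1 gets 33 if talks fail, so partner 2 offers 33 and keeps 87.
Round 1 (partner 1 proposes): partner 2 can get 87 next round, worth 0.7 × 87 = 60.9 now. Partner 1 offers 60.9 and keeps 120 − 60.9 = 59.1.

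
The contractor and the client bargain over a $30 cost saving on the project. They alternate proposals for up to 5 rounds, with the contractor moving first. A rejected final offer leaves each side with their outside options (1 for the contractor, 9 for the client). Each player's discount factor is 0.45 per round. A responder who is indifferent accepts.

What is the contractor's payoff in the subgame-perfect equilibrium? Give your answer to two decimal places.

20.70

By backward induction:
Round 5 (the contractor proposes): the client gets 9 if talks fail, so the contractor offers 9 and keeps 21.
Round 4 (the client proposes): the contractor can get 21 next round, worth 0.45 × 21 = 9.45 now, so the client offers 9.45, keeping 20.55.
Round 3 (the contractor proposes): the client can get 20.55 next round, worth 0.45 × 20.55 = 9.2475 now; the contractor offers that and keeps 20.7525.
Round 2 (the client proposes): the contractor can get 20.7525 next round, worth 0.45 × 20.7525 = 9.338625 now. The client offers 9.338625 and keeps 30 − 9.338625 = 20.661375.
Round 1 (the contractor proposes): the client can get 20.661375 next round, worth 0.45 × 20.661375 = 9.29761875 now. The contractor offers 9.29761875 and keeps 30 − 9.29761875 = 20.70238125.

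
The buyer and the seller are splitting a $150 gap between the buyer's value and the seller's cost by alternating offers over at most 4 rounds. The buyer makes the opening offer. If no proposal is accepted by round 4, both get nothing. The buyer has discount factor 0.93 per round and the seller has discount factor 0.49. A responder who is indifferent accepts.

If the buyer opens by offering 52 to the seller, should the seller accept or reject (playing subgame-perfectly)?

Accept

Work out the seller's continuation value if the offer is rejected.
Round 4 (the seller proposes): rejection yields 0 for the buyer; the seller offers 0 and keeps 150.
Round 3 (the buyer proposes): the seller can get 150 next round, worth 0.49 × 150 = 73.5 now. The buyer offers 73.5 and keeps 150 − 73.5 = 76.5.
Round 2 (the seller proposes): the buyer can get 76.5 next round, worth 0.93 × 76.5 = 71.145 now. The seller offers 71.145 and keeps 150 − 71.145 = 78.855.
So by rejecting in round 1, the seller gets 78.855 next round, worth 0.49 × 78.855 = 38.63895 now.
Offer 52 ≥ 38.63895, so the seller accepts.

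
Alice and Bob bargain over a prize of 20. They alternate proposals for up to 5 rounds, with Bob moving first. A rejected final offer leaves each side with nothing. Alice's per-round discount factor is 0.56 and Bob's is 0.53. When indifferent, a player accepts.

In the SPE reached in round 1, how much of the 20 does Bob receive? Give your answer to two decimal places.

13.17

Round 5 (Bob proposes): Alice will accept anything ≥ 0, so Bob offers 0 and keeps 20.
Round 4 (Alice proposes): Bob can get 20 next round, worth 0.53 × 20 = 10.6 now. Alice offers 10.6 and keeps 20 − 10.6 = 9.4.
Round 3 (Bob proposes): Alice can get 9.4 next round, worth 0.56 × 9.4 = 5.264 now; Bob offers that and keeps 14.736.
Round 2 (Alice proposes): Bob can get 14.736 next round, worth 0.53 × 14.736 = 7.81008 now, so Alice offers 7.81008, keeping 12.18992.
Round 1 (Bob proposes): Alice can get 12.18992 next round, worth 0.56 × 12.18992 = 6.8263552 now, so Bob offers 6.8263552, keeping 13.1736448.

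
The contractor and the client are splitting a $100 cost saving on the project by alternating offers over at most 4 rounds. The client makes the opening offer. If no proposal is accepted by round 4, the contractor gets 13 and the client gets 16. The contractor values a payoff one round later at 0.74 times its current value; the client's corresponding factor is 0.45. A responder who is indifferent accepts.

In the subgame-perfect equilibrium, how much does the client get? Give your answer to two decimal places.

38.60

By backward induction:
Round 4 (the contractor proposes): the client gets 16 if talks fail, so the contractor offers 16 and keeps 84.
Round 3 (the client proposes): the contractor can get 84 next round, worth 0.74 × 84 = 62.16 now, so the client offers 62.16, keeping 37.84.
Round 2 (the contractor proposes): the client can get 37.84 next round, worth 0.45 × 37.84 = 17.028 now; the contractor offers that and keeps 82.972.
Round 1 (the client proposes): the contractor can get 82.972 next round, worth 0.74 × 82.972 = 61.39928 now. The client offers 61.39928 and keeps 100 − 61.39928 = 38.60072.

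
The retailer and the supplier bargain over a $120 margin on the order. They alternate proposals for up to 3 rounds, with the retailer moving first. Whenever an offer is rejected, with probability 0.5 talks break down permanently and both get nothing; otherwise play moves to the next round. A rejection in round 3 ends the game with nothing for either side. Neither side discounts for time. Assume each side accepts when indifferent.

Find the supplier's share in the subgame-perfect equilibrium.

Round 3 (the retailer proposes): the supplier will accept anything ≥ 0, so the retailer offers 0 and keeps 120.
Round 2 (the supplier proposes): rejecting gives the retailer an expected 0.5 × 120 = 60; the supplier offers that and keeps 60.
Round 1 (the retailer proposes): rejecting gives the supplier an expected 0.5 × 60 = 30; the retailer offers that and keeps 90.

30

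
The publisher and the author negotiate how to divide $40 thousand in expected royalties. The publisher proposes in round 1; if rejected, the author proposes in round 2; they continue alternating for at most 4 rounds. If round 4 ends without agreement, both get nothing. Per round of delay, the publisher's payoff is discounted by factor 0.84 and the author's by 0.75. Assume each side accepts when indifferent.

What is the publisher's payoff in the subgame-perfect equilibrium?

16.3

Solve by backward induction from round 4.
Round 4 (the author proposes): rejection yields 0 for the publisher; the author offers 0 and keeps 40.
Round 3 (the publisher proposes): the author can get 40 next round, worth 0.75 × 40 = 30 now; the publisher offers that and keeps 10.
Round 2 (the author proposes): the publisher can get 10 next round, worth 0.84 × 10 = 8.4 now, so the author offers 8.4, keeping 31.6.
Round 1 (the publisher proposes): the author can get 31.6 next round, worth 0.75 × 31.6 = 23.7 now; the publisher offers that and keeps 16.3.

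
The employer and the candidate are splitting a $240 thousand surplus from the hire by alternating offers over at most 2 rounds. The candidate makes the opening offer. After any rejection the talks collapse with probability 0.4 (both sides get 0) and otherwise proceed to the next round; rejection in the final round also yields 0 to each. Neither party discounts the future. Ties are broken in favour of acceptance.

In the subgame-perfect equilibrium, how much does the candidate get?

By backward induction:
Round 2 (the employer proposes): the candidate will accept anything ≥ 0, so the employer offers 0 and keeps 240.
Round 1 (the candidate proposes): rejecting gives the employer an expected 0.6 × 240 = 144; the candidate offers that and keeps 96.

96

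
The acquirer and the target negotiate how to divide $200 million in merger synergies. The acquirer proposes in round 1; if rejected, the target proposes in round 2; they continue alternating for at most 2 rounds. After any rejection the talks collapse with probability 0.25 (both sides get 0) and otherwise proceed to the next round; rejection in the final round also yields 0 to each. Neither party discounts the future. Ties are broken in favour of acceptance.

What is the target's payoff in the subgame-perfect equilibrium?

Round 2 (the target proposes): the acquirer will accept anything ≥ 0, so the target offers 0 and keeps 200.
Round 1 (the acquirer proposes): rejecting gives the target an expected 0.75 × 200 = 150. The acquirer offers 150 and keeps 200 − 150 = 50.

150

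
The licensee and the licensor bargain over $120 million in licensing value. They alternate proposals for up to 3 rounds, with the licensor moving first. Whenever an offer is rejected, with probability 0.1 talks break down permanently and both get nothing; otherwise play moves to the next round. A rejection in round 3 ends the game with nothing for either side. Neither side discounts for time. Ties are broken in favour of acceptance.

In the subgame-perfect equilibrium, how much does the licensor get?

By backward induction:
Round 3 (the licensor proposes): the licensee will accept anything ≥ 0, so the licensor offers 0 and keeps 120.
Round 2 (the licensee proposes): rejecting gives the licensor an expected 0.9 × 120 = 108, so the licensee offers 108, keeping 12.
Round 1 (the licensor proposes): rejecting gives the licensee an expected 0.9 × 12 = 10.8, so the licensor offers 10.8, keeping 109.2.

109.2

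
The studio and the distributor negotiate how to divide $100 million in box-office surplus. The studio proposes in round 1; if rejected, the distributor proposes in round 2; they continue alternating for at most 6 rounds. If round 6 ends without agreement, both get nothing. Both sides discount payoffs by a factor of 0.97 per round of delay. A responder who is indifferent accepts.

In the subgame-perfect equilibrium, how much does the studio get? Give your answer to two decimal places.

Round 6 (the distributor proposes): rejection yields 0 for the studio; the distributor offers 0 and keeps 100.
Round 5 (the studio proposes): the distributor can get 100 next round, worth 0.97 × 100 = 97 now; the studio offers that and keeps 3.
Round 4 (the distributor proposes): the studio can get 3 next round, worth 0.97 × 3 = 2.91 now. The distributor offers 2.91 and keeps 100 − 2.91 = 97.09.
Round 3 (the studio proposes): the distributor can get 97.09 next round, worth 0.97 × 97.09 = 94.1773 now, so the studio offers 94.1773, keeping 5.8227.
Round 2 (the distributor proposes): the studio can get 5.8227 next round, worth 0.97 × 5.8227 = 5.648019 now. The distributor offers 5.648019 and keeps 100 − 5.648019 = 94.351981.
Round 1 (the studio proposes): the distributor can get 94.351981 next round, worth 0.97 × 94.351981 = 91.52142157 now. The studio offers 91.52142157 and keeps 100 − 91.52142157 = 8.47857843.

8.48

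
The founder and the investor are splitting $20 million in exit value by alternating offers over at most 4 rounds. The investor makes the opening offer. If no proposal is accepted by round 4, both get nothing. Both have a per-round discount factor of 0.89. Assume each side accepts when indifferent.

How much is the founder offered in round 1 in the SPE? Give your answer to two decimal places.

Round 4 (the founder proposes): the investor will accept anything ≥ 0, so the founder offers 0 and keeps 20.
Round 3 (the investor proposes): the founder can get 20 next round, worth 0.89 × 20 = 17.8 now. The investor offers 17.8 and keeps 20 − 17.8 = 2.2.
Round 2 (the founder proposes): the investor can get 2.2 next round, worth 0.89 × 2.2 = 1.958 now, so the founder offers 1.958, keeping 18.042.
Round 1 (the investor proposes): the founder can get 18.042 next round, worth 0.89 × 18.042 = 16.05738 now; the investor offers that and keeps 3.94262.

16.06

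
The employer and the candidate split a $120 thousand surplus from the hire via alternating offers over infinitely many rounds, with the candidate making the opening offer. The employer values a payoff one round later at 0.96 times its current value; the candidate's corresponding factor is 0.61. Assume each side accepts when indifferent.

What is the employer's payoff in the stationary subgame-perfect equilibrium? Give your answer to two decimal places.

In a stationary SPE each proposer offers the other exactly their discounted continuation value.
If the candidate keeps x when proposing and the employer keeps y when proposing, then x = 120 − 0.96y and y = 120 − 0.61x.
Solving: x = 120(1 − 0.96) / (1 − 0.61·0.96) = 4.8 / 0.4144 ≈ 11.5830.
The employer gets 120 − 11.5830 ≈ 108.4170.

108.42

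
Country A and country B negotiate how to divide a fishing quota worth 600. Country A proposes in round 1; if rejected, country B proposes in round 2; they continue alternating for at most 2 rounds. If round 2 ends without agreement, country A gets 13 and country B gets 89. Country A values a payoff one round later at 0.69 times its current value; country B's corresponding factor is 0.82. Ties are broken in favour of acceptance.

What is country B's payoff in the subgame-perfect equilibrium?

Round 2 (country B proposes): country A gets 13 if talks fail, so country B offers 13 and keeps 587.
Round 1 (country A proposes): country B can get 587 next round, worth 0.82 × 587 = 481.34 now. Country A offers 481.34 and keeps 600 − 481.34 = 118.66.

481.34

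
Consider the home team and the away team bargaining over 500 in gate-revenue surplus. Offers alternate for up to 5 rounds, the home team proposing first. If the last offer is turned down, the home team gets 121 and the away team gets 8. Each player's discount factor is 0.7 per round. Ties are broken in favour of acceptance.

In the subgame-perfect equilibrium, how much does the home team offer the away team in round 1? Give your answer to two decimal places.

Round 5 (the home team proposes): the away team gets 8 if talks fail, so the home team offers 8 and keeps 492.
Round 4 (the away team proposes): the home team can get 492 next round, worth 0.7 × 492 = 344.4 now, so the away team offers 344.4, keeping 155.6.
Round 3 (the home team proposes): the away team can get 155.6 next round, worth 0.7 × 155.6 = 108.92 now, so the home team offers 108.92, keeping 391.08.
Round 2 (the away team proposes): the home team can get 391.08 next round, worth 0.7 × 391.08 = 273.756 now. The away team offers 273.756 and keeps 500 − 273.756 = 226.244.
Round 1 (the home team proposes): the away team can get 226.244 next round, worth 0.7 × 226.244 = 158.3708 now. The home team offers 158.3708 and keeps 500 − 158.3708 = 341.6292.

158.37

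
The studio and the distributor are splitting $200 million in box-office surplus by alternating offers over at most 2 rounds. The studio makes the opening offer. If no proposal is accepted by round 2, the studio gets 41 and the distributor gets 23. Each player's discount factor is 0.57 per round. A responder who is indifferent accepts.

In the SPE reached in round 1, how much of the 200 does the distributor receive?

90.63

Round 2 (the distributor proposes): the studio gets 41 if talks fail, so the distributor offers 41 and keeps 159.
Round 1 (the studio proposes): the distributor can get 159 next round, worth 0.57 × 159 = 90.63 now, so the studio offers 90.63, keeping 109.37.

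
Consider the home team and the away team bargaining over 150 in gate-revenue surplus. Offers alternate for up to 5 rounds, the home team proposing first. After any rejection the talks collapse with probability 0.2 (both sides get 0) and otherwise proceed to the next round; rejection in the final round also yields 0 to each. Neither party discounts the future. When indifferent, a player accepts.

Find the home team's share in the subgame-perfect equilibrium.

Round 5 (the home team proposes): rejection yields 0 for the away team; the home team offers 0 and keeps 150.
Round 4 (the away team proposes): rejecting gives the home team an expected 0.8 × 150 = 120; the away team offers that and keeps 30.
Round 3 (the home team proposes): rejecting gives the away team an expected 0.8 × 30 = 24, so the home team offers 24, keeping 126.
Round 2 (the away team proposes): rejecting gives the home team an expected 0.8 × 126 = 100.8; the away team offers that and keeps 49.2.
Round 1 (the home team proposes): rejecting gives the away team an expected 0.8 × 49.2 = 39.36. The home team offers 39.36 and keeps 150 − 39.36 = 110.64.

110.64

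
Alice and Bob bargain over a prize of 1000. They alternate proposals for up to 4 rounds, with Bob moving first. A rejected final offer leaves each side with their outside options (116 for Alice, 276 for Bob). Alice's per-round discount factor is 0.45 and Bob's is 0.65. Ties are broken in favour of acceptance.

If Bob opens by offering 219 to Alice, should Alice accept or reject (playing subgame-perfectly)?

Work out Alice's continuation value if the offer is rejected.
Round 4 (Alice proposes): Bob gets 276 if talks fail, so Alice offers 276 and keeps 724.
Round 3 (Bob proposes): Alice can get 724 next round, worth 0.45 × 724 = 325.8 now, so Bob offers 325.8, keeping 674.2.
Round 2 (Alice proposes): Bob can get 674.2 next round, worth 0.65 × 674.2 = 438.23 now; Alice offers that and keeps 561.77.
So by rejecting in round 1, Alice gets 561.77 next round, worth 0.45 × 561.77 = 252.7965 now.
Offer 219 < 252.7965, so Alice rejects.

Reject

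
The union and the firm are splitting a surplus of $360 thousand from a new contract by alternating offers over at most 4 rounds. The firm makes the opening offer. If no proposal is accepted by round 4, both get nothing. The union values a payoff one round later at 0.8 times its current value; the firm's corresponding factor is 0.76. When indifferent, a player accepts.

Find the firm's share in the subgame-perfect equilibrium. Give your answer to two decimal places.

115.78

Round 4 (the union proposes): the firm will accept anything ≥ 0, so the union offers 0 and keeps 360.
Round 3 (the firm proposes): the union can get 360 next round, worth 0.8 × 360 = 288 now. The firm offers 288 and keeps 360 − 288 = 72.
Round 2 (the union proposes): the firm can get 72 next round, worth 0.76 × 72 = 54.72 now, so the union offers 54.72, keeping 305.28.
Round 1 (the firm proposes): the union can get 305.28 next round, worth 0.8 × 305.28 = 244.224 now; the firm offers that and keeps 115.776.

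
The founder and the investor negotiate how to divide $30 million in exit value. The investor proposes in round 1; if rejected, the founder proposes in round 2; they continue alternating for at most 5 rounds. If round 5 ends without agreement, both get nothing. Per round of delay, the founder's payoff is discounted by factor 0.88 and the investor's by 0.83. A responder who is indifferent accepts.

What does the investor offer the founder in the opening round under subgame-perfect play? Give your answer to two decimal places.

7.77

Round 5 (the investor proposes): rejection yields 0 for the founder; the investor offers 0 and keeps 30.
Round 4 (the founder proposes): the investor can get 30 next round, worth 0.83 × 30 = 24.9 now; the founder offers that and keeps 5.1.
Round 3 (the investor proposes): the founder can get 5.1 next round, worth 0.88 × 5.1 = 4.488 now, so the investor offers 4.488, keeping 25.512.
Round 2 (the founder proposes): the investor can get 25.512 next round, worth 0.83 × 25.512 = 21.17496 now, so the founder offers 21.17496, keeping 8.82504.
Round 1 (the investor proposes): the founder can get 8.82504 next round, worth 0.88 × 8.82504 = 7.7660352 now, so the investor offers 7.7660352, keeping 22.2339648.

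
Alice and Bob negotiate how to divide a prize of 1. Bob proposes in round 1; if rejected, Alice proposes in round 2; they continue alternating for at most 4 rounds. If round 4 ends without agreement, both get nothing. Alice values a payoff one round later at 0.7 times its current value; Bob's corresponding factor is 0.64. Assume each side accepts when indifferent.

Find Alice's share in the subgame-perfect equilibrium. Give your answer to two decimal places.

Round 4 (Alice proposes): Bob will accept anything ≥ 0, so Alice offers 0 and keeps 1.
Round 3 (Bob proposes): Alice can get 1 next round, worth 0.7 × 1 = 0.7 now, so Bob offers 0.7, keeping 0.3.
Round 2 (Alice proposes): Bob can get 0.3 next round, worth 0.64 × 0.3 = 0.192 now, so Alice offers 0.192, keeping 0.808.
Round 1 (Bob proposes): Alice can get 0.808 next round, worth 0.7 × 0.808 = 0.5656 now; Bob offers that and keeps 0.4344.

0.57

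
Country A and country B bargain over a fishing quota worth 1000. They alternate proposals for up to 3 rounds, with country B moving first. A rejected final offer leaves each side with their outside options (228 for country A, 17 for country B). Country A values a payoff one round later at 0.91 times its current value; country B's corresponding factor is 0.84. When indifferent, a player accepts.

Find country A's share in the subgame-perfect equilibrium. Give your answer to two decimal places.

319.88

Round 3 (country B proposes): country A gets 228 if talks fail, so country B offers 228 and keeps 772.
Round 2 (country A proposes): country B can get 772 next round, worth 0.84 × 772 = 648.48 now, so country A offers 648.48, keeping 351.52.
Round 1 (country B proposes): country A can get 351.52 next round, worth 0.91 × 351.52 = 319.8832 now, so country B offers 319.8832, keeping 680.1168.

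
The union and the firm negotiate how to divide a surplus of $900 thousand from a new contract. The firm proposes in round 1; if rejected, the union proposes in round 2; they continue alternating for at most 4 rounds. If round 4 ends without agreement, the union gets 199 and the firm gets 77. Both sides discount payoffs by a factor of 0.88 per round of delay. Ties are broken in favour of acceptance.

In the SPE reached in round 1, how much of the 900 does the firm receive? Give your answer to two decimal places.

244.11

Round 4 (the union proposes): the firm gets 77 if talks fail, so the union offers 77 and keeps 823.
Round 3 (the firm proposes): the union can get 823 next round, worth 0.88 × 823 = 724.24 now. The firm offers 724.24 and keeps 900 − 724.24 = 175.76.
Round 2 (the union proposes): the firm can get 175.76 next round, worth 0.88 × 175.76 = 154.6688 now, so the union offers 154.6688, keeping 745.3312.
Round 1 (the firm proposes): the union can get 745.3312 next round, worth 0.88 × 745.3312 = 655.891456 now. The firm offers 655.891456 and keeps 900 − 655.891456 = 244.108544.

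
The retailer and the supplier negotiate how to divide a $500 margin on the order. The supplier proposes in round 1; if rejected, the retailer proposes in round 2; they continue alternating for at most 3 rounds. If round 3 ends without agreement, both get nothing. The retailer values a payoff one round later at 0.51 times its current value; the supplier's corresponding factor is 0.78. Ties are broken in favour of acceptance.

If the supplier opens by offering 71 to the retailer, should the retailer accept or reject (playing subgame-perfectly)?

Accept

Round 3 (the supplier proposes): the retailer will accept anything ≥ 0, so the supplier offers 0 and keeps 500.
Round 2 (the retailer proposes): the supplier can get 500 next round, worth 0.78 × 500 = 390 now. The retailer offers 390 and keeps 500 − 390 = 110.
So by rejecting in round 1, the retailer gets 110 next round, worth 0.51 × 110 = 56.1 now.
Offer 71 ≥ 56.1, so the retailer accepts.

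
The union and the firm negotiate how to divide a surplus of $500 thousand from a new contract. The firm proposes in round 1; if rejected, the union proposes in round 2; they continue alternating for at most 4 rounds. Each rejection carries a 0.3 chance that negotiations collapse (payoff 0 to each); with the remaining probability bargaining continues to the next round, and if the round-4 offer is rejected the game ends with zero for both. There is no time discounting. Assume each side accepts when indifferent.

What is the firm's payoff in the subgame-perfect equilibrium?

223.5

Round 4 (the union proposes): the firm will accept anything ≥ 0, so the union offers 0 and keeps 500.
Round 3 (the firm proposes): rejecting gives the union an expected 0.7 × 500 = 350, so the firm offers 350, keeping 150.
Round 2 (the union proposes): rejecting gives the firm an expected 0.7 × 150 = 105, so the union offers 105, keeping 395.
Round 1 (the firm proposes): rejecting gives the union an expected 0.7 × 395 = 276.5; the firm offers that and keeps 223.5.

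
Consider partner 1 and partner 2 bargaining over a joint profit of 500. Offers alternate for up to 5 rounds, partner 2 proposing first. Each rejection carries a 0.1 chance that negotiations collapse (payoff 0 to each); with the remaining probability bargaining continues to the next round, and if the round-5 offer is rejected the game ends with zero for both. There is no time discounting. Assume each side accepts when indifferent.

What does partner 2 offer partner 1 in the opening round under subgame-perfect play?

81.45

Round 5 (partner 2 proposes): rejection yields 0 for partner 1; partner 2 offers 0 and keeps 500.
Round 4 (partner 1 proposes): rejecting gives partner 2 an expected 0.9 × 500 = 450; partner 1 offers that and keeps 50.
Round 3 (partner 2 proposes): rejecting gives partner 1 an expected 0.9 × 50 = 45, so partner 2 offers 45, keeping 455.
Round 2 (partner 1 proposes): rejecting gives partner 2 an expected 0.9 × 455 = 409.5, so partner 1 offers 409.5, keeping 90.5.
Round 1 (partner 2 proposes): rejecting gives partner 1 an expected 0.9 × 90.5 = 81.45. Partner 2 offers 81.45 and keeps 500 − 81.45 = 418.55.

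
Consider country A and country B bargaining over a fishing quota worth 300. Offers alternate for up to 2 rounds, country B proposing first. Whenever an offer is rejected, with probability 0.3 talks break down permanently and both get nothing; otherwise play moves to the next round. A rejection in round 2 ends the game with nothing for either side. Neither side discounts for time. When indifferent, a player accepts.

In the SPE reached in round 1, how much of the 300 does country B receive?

By backward induction:
Round 2 (country A proposes): rejection yields 0 for country B; country A offers 0 and keeps 300.
Round 1 (country B proposes): rejecting gives country A an expected 0.7 × 300 = 210; country B offers that and keeps 90.

90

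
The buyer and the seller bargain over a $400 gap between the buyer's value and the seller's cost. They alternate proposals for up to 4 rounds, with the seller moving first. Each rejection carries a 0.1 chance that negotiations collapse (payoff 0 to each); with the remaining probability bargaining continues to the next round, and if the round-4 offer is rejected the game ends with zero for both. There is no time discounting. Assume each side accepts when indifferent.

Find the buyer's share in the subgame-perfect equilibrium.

327.6

Round 4 (the buyer proposes): rejection yields 0 for the seller; the buyer offers 0 and keeps 400.
Round 3 (the seller proposes): rejecting gives the buyer an expected 0.9 × 400 = 360. The seller offers 360 and keeps 400 − 360 = 40.
Round 2 (the buyer proposes): rejecting gives the seller an expected 0.9 × 40 = 36. The buyer offers 36 and keeps 400 − 36 = 364.
Round 1 (the seller proposes): rejecting gives the buyer an expected 0.9 × 364 = 327.6, so the seller offers 327.6, keeping 72.4.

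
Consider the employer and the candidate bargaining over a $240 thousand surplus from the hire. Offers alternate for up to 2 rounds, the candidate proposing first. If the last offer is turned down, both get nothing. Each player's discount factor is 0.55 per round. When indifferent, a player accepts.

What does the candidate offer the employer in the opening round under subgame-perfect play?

By backward induction:
Round 2 (the employer proposes): rejection yields 0 for the candidate; the employer offers 0 and keeps 240.
Round 1 (the candidate proposes): the employer can get 240 next round, worth 0.55 × 240 = 132 now; the candidate offers that and keeps 108.

132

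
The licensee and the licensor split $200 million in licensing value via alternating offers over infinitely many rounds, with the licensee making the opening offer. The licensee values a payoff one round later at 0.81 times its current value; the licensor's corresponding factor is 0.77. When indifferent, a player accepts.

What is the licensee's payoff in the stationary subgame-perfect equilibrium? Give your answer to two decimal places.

122.24

When the licensee proposes, the licensor accepts any offer worth at least 0.77 times what the licensor would get by proposing next round; and vice versa.
This gives x = 200 − 0.77y and y = 200 − 0.81x, where x and y are each side's share when it proposes.
Hence (1 − 0.77·0.81)x = 200(1 − 0.77), i.e. 0.3763·x = 46.
x ≈ 122.2429; the licensor's share is 200 − x ≈ 77.7571.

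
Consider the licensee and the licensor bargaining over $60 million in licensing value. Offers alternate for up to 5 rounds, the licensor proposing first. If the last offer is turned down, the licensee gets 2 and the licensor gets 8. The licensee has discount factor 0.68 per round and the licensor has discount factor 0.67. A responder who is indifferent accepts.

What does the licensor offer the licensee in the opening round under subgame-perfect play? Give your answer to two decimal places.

Solve by backward induction from round 5.
Round 5 (the licensor proposes): the licensee gets 2 if talks fail, so the licensor offers 2 and keeps 58.
Round 4 (the licensee proposes): the licensor can get 58 next round, worth 0.67 × 58 = 38.86 now. The licensee offers 38.86 and keeps 60 − 38.86 = 21.14.
Round 3 (the licensor proposes): the licensee can get 21.14 next round, worth 0.68 × 21.14 = 14.3752 now; the licensor offers that and keeps 45.6248.
Round 2 (the licensee proposes): the licensor can get 45.6248 next round, worth 0.67 × 45.6248 = 30.568616 now, so the licensee offers 30.568616, keeping 29.431384.
Round 1 (the licensor proposes): the licensee can get 29.431384 next round, worth 0.68 × 29.431384 = 20.01334112 now; the licensor offers that and keeps 39.98665888.

20.01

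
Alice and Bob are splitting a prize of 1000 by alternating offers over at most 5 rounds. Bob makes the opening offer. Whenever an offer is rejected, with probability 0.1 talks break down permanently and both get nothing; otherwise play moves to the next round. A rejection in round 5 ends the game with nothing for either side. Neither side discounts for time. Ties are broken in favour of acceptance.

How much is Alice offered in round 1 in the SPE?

By backward induction:
Round 5 (Bob proposes): Alice will accept anything ≥ 0, so Bob offers 0 and keeps 1000.
Round 4 (Alice proposes): rejecting gives Bob an expected 0.9 × 1000 = 900. Alice offers 900 and keeps 1000 − 900 = 100.
Round 3 (Bob proposes): rejecting gives Alice an expected 0.9 × 100 = 90; Bob offers that and keeps 910.
Round 2 (Alice proposes): rejecting gives Bob an expected 0.9 × 910 = 819, so Alice offers 819, keeping 181.
Round 1 (Bob proposes): rejecting gives Alice an expected 0.9 × 181 = 162.9, so Bob offers 162.9, keeping 837.1.

162.9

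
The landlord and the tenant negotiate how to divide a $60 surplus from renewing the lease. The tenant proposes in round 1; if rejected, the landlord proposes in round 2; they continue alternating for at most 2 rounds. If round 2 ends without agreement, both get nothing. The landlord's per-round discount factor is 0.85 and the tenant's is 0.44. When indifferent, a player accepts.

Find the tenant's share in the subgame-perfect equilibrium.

Round 2 (the landlord proposes): rejection yields 0 for the tenant; the landlord offers 0 and keeps 60.
Round 1 (the tenant proposes): the landlord can get 60 next round, worth 0.85 × 60 = 51 now; the tenant offers that and keeps 9.

9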